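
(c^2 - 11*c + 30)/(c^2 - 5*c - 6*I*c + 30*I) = (c - 6)/(c - 6*I)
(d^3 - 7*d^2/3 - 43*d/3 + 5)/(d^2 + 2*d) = (3*d^3 - 7*d^2 - 43*d + 15)/(3*d*(d + 2))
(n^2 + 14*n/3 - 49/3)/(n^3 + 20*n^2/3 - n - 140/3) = (n + 7)/(n^2 + 9*n + 20)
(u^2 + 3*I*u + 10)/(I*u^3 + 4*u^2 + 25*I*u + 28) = (u^2 + 3*I*u + 10)/(I*u^3 + 4*u^2 + 25*I*u + 28)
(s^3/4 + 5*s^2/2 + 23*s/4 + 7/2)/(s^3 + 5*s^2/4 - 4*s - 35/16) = 4*(s^3 + 10*s^2 + 23*s + 14)/(16*s^3 + 20*s^2 - 64*s - 35)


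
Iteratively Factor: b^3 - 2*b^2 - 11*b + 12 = (b - 4)*(b^2 + 2*b - 3) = (b - 4)*(b - 1)*(b + 3)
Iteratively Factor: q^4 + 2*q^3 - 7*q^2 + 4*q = (q + 4)*(q^3 - 2*q^2 + q) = q*(q + 4)*(q^2 - 2*q + 1) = q*(q - 1)*(q + 4)*(q - 1)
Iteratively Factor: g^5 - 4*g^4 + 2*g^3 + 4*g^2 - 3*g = (g + 1)*(g^4 - 5*g^3 + 7*g^2 - 3*g) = g*(g + 1)*(g^3 - 5*g^2 + 7*g - 3) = g*(g - 3)*(g + 1)*(g^2 - 2*g + 1) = g*(g - 3)*(g - 1)*(g + 1)*(g - 1)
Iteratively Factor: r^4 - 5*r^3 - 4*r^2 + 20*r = (r)*(r^3 - 5*r^2 - 4*r + 20) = r*(r + 2)*(r^2 - 7*r + 10) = r*(r - 2)*(r + 2)*(r - 5)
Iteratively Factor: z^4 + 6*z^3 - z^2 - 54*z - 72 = (z + 4)*(z^3 + 2*z^2 - 9*z - 18) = (z - 3)*(z + 4)*(z^2 + 5*z + 6) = (z - 3)*(z + 3)*(z + 4)*(z + 2)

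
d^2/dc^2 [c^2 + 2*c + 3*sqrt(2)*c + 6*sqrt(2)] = 2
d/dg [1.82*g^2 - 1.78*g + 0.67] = 3.64*g - 1.78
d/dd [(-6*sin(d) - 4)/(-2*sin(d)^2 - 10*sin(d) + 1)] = 2*(-8*sin(d) + 3*cos(2*d) - 26)*cos(d)/(10*sin(d) - cos(2*d))^2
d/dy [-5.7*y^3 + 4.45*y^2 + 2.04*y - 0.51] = -17.1*y^2 + 8.9*y + 2.04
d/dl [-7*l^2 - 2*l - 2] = -14*l - 2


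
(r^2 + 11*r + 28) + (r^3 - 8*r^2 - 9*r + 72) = r^3 - 7*r^2 + 2*r + 100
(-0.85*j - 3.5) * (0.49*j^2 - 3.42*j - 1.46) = -0.4165*j^3 + 1.192*j^2 + 13.211*j + 5.11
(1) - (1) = 0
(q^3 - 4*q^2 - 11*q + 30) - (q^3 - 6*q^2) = 2*q^2 - 11*q + 30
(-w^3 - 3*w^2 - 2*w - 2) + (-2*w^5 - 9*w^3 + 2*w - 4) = -2*w^5 - 10*w^3 - 3*w^2 - 6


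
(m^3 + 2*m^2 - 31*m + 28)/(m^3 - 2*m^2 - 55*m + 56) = (m - 4)/(m - 8)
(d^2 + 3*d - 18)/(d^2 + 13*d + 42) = (d - 3)/(d + 7)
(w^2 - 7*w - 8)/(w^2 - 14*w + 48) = (w + 1)/(w - 6)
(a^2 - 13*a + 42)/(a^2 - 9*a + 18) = (a - 7)/(a - 3)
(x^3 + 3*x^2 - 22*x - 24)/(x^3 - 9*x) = (x^3 + 3*x^2 - 22*x - 24)/(x*(x^2 - 9))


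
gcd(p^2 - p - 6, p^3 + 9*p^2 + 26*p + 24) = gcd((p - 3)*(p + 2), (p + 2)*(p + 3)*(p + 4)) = p + 2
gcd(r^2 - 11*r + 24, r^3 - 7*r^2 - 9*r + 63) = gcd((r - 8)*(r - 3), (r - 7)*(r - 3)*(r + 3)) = r - 3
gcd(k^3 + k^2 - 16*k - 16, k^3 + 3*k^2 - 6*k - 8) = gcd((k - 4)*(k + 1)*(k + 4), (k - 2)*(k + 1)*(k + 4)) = k^2 + 5*k + 4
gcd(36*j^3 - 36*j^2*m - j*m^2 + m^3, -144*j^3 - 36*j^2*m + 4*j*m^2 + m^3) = 36*j^2 - m^2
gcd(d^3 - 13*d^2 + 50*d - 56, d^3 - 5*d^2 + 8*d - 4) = d - 2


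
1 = 1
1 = 1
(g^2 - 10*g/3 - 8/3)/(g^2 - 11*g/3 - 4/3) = (3*g + 2)/(3*g + 1)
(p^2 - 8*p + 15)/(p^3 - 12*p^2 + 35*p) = (p - 3)/(p*(p - 7))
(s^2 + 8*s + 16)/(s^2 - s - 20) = (s + 4)/(s - 5)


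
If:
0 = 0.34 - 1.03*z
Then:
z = 0.33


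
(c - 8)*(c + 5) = c^2 - 3*c - 40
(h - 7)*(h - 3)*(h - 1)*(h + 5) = h^4 - 6*h^3 - 24*h^2 + 134*h - 105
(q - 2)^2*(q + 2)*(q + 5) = q^4 + 3*q^3 - 14*q^2 - 12*q + 40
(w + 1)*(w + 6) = w^2 + 7*w + 6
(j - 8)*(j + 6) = j^2 - 2*j - 48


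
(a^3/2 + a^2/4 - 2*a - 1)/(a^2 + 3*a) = (2*a^3 + a^2 - 8*a - 4)/(4*a*(a + 3))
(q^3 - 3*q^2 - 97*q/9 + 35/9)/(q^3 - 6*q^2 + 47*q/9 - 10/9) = (3*q + 7)/(3*q - 2)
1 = 1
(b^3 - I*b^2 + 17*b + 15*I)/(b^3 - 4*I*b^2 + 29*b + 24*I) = (b - 5*I)/(b - 8*I)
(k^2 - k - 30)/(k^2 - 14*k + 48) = (k + 5)/(k - 8)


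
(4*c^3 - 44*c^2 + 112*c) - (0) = 4*c^3 - 44*c^2 + 112*c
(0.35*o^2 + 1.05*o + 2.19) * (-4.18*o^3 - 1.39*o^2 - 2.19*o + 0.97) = -1.463*o^5 - 4.8755*o^4 - 11.3802*o^3 - 5.0041*o^2 - 3.7776*o + 2.1243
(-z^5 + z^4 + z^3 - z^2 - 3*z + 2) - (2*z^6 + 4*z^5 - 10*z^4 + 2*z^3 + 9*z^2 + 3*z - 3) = -2*z^6 - 5*z^5 + 11*z^4 - z^3 - 10*z^2 - 6*z + 5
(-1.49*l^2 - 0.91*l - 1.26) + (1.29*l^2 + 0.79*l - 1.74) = -0.2*l^2 - 0.12*l - 3.0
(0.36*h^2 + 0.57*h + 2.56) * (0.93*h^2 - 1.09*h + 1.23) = 0.3348*h^4 + 0.1377*h^3 + 2.2023*h^2 - 2.0893*h + 3.1488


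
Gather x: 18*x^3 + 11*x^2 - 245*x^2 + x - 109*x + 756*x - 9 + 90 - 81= 18*x^3 - 234*x^2 + 648*x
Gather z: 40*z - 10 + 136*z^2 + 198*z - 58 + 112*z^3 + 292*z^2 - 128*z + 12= 112*z^3 + 428*z^2 + 110*z - 56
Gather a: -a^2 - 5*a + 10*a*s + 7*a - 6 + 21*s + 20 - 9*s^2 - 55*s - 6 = -a^2 + a*(10*s + 2) - 9*s^2 - 34*s + 8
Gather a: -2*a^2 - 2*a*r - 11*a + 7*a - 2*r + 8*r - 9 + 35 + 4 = -2*a^2 + a*(-2*r - 4) + 6*r + 30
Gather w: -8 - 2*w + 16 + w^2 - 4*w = w^2 - 6*w + 8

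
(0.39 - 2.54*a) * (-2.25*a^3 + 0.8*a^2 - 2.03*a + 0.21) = 5.715*a^4 - 2.9095*a^3 + 5.4682*a^2 - 1.3251*a + 0.0819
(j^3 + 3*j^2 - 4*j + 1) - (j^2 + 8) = j^3 + 2*j^2 - 4*j - 7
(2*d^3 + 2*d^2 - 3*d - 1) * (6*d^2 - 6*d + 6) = 12*d^5 - 18*d^3 + 24*d^2 - 12*d - 6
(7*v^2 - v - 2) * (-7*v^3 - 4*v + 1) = -49*v^5 + 7*v^4 - 14*v^3 + 11*v^2 + 7*v - 2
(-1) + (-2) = -3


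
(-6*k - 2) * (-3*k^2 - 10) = 18*k^3 + 6*k^2 + 60*k + 20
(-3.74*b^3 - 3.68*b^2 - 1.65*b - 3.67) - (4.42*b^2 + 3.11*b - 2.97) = -3.74*b^3 - 8.1*b^2 - 4.76*b - 0.7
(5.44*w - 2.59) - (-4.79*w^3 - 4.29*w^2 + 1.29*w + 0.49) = 4.79*w^3 + 4.29*w^2 + 4.15*w - 3.08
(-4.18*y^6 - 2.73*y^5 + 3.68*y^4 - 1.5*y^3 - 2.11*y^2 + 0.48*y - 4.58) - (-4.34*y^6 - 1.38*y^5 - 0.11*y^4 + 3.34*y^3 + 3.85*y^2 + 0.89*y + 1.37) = 0.16*y^6 - 1.35*y^5 + 3.79*y^4 - 4.84*y^3 - 5.96*y^2 - 0.41*y - 5.95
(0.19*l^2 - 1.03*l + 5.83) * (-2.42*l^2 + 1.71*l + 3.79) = -0.4598*l^4 + 2.8175*l^3 - 15.1498*l^2 + 6.0656*l + 22.0957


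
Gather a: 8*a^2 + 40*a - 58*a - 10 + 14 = 8*a^2 - 18*a + 4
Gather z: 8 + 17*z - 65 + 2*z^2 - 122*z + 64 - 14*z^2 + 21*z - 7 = -12*z^2 - 84*z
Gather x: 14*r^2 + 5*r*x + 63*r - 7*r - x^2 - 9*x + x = 14*r^2 + 56*r - x^2 + x*(5*r - 8)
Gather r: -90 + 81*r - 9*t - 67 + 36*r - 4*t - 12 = 117*r - 13*t - 169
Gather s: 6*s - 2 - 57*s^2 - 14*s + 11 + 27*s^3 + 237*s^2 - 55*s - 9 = 27*s^3 + 180*s^2 - 63*s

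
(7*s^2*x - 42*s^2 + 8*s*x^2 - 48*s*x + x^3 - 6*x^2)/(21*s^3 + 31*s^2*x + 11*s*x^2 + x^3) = (x - 6)/(3*s + x)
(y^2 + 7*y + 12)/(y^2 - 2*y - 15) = (y + 4)/(y - 5)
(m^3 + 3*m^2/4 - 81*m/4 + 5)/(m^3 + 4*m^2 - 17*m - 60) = (m - 1/4)/(m + 3)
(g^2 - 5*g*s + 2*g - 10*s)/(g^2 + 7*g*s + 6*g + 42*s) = (g^2 - 5*g*s + 2*g - 10*s)/(g^2 + 7*g*s + 6*g + 42*s)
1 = 1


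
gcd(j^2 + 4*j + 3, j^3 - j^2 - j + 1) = j + 1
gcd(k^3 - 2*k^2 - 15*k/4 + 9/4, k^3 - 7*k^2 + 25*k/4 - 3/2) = k - 1/2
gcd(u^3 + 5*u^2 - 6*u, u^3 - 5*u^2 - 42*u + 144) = u + 6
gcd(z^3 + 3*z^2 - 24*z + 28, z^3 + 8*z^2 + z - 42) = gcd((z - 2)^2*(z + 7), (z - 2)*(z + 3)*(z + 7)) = z^2 + 5*z - 14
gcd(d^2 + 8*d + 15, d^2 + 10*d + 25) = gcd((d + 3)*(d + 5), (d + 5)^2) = d + 5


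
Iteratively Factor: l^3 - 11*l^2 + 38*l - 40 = (l - 4)*(l^2 - 7*l + 10) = (l - 5)*(l - 4)*(l - 2)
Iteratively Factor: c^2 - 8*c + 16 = (c - 4)*(c - 4)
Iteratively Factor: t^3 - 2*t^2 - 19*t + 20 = (t + 4)*(t^2 - 6*t + 5) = (t - 5)*(t + 4)*(t - 1)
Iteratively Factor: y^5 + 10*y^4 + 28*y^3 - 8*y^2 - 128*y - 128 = (y + 4)*(y^4 + 6*y^3 + 4*y^2 - 24*y - 32) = (y + 2)*(y + 4)*(y^3 + 4*y^2 - 4*y - 16) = (y + 2)^2*(y + 4)*(y^2 + 2*y - 8) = (y - 2)*(y + 2)^2*(y + 4)*(y + 4)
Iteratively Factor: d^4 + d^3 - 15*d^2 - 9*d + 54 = (d + 3)*(d^3 - 2*d^2 - 9*d + 18) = (d - 3)*(d + 3)*(d^2 + d - 6) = (d - 3)*(d - 2)*(d + 3)*(d + 3)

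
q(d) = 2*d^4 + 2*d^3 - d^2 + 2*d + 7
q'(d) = 8*d^3 + 6*d^2 - 2*d + 2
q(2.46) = 108.89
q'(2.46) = 152.49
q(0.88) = 10.55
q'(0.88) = 10.34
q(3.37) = 336.89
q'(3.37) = 369.58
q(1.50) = 24.62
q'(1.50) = 39.50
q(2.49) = 113.54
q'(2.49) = 157.73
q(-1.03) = 3.94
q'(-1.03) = 1.68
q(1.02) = 12.29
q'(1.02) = 14.69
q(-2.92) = 88.24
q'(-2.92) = -140.18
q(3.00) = 220.00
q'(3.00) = 266.00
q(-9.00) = 11572.00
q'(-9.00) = -5326.00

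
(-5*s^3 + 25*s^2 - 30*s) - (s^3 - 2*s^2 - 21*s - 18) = -6*s^3 + 27*s^2 - 9*s + 18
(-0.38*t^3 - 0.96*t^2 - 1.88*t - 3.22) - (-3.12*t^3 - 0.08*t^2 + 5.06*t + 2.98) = 2.74*t^3 - 0.88*t^2 - 6.94*t - 6.2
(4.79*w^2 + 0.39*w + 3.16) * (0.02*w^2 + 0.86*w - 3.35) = 0.0958*w^4 + 4.1272*w^3 - 15.6479*w^2 + 1.4111*w - 10.586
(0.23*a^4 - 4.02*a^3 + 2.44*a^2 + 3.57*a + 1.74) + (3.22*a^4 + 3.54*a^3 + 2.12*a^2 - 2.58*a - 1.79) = 3.45*a^4 - 0.48*a^3 + 4.56*a^2 + 0.99*a - 0.05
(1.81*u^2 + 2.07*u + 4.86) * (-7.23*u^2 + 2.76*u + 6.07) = -13.0863*u^4 - 9.9705*u^3 - 18.4379*u^2 + 25.9785*u + 29.5002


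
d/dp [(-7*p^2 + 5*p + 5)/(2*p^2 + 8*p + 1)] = (-66*p^2 - 34*p - 35)/(4*p^4 + 32*p^3 + 68*p^2 + 16*p + 1)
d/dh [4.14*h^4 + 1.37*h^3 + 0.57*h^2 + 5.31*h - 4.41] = 16.56*h^3 + 4.11*h^2 + 1.14*h + 5.31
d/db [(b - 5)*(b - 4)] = 2*b - 9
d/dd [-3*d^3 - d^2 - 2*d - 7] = -9*d^2 - 2*d - 2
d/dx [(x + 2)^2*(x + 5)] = 3*(x + 2)*(x + 4)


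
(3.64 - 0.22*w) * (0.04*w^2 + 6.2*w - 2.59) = -0.0088*w^3 - 1.2184*w^2 + 23.1378*w - 9.4276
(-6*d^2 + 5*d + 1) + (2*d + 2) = -6*d^2 + 7*d + 3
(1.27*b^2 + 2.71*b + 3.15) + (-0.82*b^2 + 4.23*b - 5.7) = 0.45*b^2 + 6.94*b - 2.55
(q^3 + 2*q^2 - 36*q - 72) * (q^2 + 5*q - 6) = q^5 + 7*q^4 - 32*q^3 - 264*q^2 - 144*q + 432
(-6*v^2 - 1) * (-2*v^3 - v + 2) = 12*v^5 + 8*v^3 - 12*v^2 + v - 2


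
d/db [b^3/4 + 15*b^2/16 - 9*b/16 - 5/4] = 3*b^2/4 + 15*b/8 - 9/16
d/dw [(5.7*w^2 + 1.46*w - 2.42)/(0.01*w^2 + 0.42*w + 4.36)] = (2.3794*w^2 + 49.7524*w + 7.382)/(0.0001*w^4 + 0.0084*w^3 + 0.2636*w^2 + 3.6624*w + 19.0096)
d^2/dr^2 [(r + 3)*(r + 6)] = 2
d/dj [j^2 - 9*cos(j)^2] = 2*j + 9*sin(2*j)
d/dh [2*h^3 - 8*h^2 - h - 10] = 6*h^2 - 16*h - 1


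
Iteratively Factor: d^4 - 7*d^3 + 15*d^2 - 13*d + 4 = (d - 1)*(d^3 - 6*d^2 + 9*d - 4) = (d - 4)*(d - 1)*(d^2 - 2*d + 1) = (d - 4)*(d - 1)^2*(d - 1)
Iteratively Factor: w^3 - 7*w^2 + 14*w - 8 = (w - 1)*(w^2 - 6*w + 8) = (w - 2)*(w - 1)*(w - 4)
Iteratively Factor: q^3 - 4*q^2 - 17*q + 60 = (q - 5)*(q^2 + q - 12) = (q - 5)*(q - 3)*(q + 4)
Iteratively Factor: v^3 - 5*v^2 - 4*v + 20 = (v + 2)*(v^2 - 7*v + 10) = (v - 5)*(v + 2)*(v - 2)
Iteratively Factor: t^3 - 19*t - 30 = (t + 3)*(t^2 - 3*t - 10) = (t + 2)*(t + 3)*(t - 5)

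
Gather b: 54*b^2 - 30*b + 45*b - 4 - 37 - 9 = 54*b^2 + 15*b - 50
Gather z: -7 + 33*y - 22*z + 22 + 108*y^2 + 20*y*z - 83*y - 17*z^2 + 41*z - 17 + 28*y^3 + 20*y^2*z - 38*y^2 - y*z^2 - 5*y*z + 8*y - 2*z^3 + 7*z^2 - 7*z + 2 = 28*y^3 + 70*y^2 - 42*y - 2*z^3 + z^2*(-y - 10) + z*(20*y^2 + 15*y + 12)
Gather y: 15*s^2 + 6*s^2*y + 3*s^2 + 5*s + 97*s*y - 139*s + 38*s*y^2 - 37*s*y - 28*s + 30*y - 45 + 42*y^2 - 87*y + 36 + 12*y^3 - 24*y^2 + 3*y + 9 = 18*s^2 - 162*s + 12*y^3 + y^2*(38*s + 18) + y*(6*s^2 + 60*s - 54)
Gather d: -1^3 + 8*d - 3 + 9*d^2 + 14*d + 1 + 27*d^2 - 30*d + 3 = 36*d^2 - 8*d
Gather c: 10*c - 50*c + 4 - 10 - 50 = -40*c - 56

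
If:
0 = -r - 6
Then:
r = -6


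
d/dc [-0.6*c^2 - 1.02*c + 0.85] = -1.2*c - 1.02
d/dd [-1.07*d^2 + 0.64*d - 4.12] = 0.64 - 2.14*d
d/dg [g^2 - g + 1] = 2*g - 1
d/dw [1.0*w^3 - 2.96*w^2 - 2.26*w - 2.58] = 3.0*w^2 - 5.92*w - 2.26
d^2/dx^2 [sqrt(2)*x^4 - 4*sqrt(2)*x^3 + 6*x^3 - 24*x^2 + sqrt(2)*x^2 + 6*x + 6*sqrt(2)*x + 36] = 12*sqrt(2)*x^2 - 24*sqrt(2)*x + 36*x - 48 + 2*sqrt(2)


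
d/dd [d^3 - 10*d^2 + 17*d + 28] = 3*d^2 - 20*d + 17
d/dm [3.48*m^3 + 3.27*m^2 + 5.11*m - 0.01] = 10.44*m^2 + 6.54*m + 5.11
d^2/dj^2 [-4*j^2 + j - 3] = -8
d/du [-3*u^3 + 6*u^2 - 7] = 3*u*(4 - 3*u)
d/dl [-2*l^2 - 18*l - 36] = -4*l - 18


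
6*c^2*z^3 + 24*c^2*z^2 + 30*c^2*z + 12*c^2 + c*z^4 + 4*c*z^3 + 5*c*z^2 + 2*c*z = (6*c + z)*(z + 1)*(z + 2)*(c*z + c)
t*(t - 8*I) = t^2 - 8*I*t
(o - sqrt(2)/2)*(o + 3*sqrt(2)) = o^2 + 5*sqrt(2)*o/2 - 3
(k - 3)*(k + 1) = k^2 - 2*k - 3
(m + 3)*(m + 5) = m^2 + 8*m + 15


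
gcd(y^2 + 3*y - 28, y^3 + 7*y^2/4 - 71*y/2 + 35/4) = y + 7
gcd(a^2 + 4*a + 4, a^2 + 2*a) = a + 2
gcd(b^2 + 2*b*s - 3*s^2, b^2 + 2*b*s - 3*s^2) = -b^2 - 2*b*s + 3*s^2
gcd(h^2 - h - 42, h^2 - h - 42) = h^2 - h - 42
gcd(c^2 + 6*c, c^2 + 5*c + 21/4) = 1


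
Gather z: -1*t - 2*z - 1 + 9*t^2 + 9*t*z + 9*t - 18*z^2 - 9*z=9*t^2 + 8*t - 18*z^2 + z*(9*t - 11) - 1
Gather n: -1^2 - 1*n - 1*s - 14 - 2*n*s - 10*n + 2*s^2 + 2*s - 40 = n*(-2*s - 11) + 2*s^2 + s - 55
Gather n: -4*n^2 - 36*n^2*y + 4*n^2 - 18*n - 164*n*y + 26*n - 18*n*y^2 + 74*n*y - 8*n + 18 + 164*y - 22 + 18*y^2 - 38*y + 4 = -36*n^2*y + n*(-18*y^2 - 90*y) + 18*y^2 + 126*y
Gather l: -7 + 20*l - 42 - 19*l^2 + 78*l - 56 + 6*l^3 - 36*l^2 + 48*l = 6*l^3 - 55*l^2 + 146*l - 105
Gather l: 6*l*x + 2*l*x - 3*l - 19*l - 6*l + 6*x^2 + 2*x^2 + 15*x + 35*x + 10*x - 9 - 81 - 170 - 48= l*(8*x - 28) + 8*x^2 + 60*x - 308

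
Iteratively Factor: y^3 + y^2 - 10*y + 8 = (y + 4)*(y^2 - 3*y + 2) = (y - 2)*(y + 4)*(y - 1)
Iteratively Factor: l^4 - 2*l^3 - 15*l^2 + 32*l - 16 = (l - 1)*(l^3 - l^2 - 16*l + 16) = (l - 1)^2*(l^2 - 16) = (l - 1)^2*(l + 4)*(l - 4)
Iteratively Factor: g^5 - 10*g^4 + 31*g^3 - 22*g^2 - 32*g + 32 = (g - 1)*(g^4 - 9*g^3 + 22*g^2 - 32) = (g - 4)*(g - 1)*(g^3 - 5*g^2 + 2*g + 8) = (g - 4)*(g - 1)*(g + 1)*(g^2 - 6*g + 8) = (g - 4)^2*(g - 1)*(g + 1)*(g - 2)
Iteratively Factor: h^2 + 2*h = (h)*(h + 2)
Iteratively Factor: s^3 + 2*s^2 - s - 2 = (s + 2)*(s^2 - 1) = (s - 1)*(s + 2)*(s + 1)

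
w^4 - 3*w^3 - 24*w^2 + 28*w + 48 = (w - 6)*(w - 2)*(w + 1)*(w + 4)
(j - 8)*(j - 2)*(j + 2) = j^3 - 8*j^2 - 4*j + 32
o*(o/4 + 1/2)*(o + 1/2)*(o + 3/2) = o^4/4 + o^3 + 19*o^2/16 + 3*o/8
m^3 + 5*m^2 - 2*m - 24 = (m - 2)*(m + 3)*(m + 4)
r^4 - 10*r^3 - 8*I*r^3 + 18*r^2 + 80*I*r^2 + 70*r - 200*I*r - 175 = (r - 5)^2*(r - 7*I)*(r - I)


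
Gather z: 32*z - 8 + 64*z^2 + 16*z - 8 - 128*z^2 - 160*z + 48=-64*z^2 - 112*z + 32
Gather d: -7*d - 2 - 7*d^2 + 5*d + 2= -7*d^2 - 2*d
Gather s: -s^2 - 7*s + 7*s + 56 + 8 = 64 - s^2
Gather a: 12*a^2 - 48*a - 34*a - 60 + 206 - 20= 12*a^2 - 82*a + 126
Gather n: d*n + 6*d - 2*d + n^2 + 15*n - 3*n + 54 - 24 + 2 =4*d + n^2 + n*(d + 12) + 32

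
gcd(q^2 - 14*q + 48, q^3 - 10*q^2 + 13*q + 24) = q - 8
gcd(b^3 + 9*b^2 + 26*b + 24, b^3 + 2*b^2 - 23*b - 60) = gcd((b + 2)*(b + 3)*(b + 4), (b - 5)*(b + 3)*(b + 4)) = b^2 + 7*b + 12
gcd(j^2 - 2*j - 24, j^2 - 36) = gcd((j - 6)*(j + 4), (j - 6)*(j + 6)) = j - 6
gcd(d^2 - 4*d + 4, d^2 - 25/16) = 1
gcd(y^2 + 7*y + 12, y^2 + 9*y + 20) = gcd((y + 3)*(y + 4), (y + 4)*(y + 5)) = y + 4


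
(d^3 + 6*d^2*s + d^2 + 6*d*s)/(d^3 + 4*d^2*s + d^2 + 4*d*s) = (d + 6*s)/(d + 4*s)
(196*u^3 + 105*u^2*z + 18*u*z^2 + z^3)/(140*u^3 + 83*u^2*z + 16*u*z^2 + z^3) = (7*u + z)/(5*u + z)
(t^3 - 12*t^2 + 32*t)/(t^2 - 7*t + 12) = t*(t - 8)/(t - 3)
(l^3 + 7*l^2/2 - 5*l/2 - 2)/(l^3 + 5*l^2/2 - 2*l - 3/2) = (l + 4)/(l + 3)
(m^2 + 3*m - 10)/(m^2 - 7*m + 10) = (m + 5)/(m - 5)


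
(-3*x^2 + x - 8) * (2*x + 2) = -6*x^3 - 4*x^2 - 14*x - 16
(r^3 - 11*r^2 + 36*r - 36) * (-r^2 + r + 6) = -r^5 + 12*r^4 - 41*r^3 + 6*r^2 + 180*r - 216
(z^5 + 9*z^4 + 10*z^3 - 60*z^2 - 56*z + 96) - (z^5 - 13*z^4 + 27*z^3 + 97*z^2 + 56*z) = 22*z^4 - 17*z^3 - 157*z^2 - 112*z + 96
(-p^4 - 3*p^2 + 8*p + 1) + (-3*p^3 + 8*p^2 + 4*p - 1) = -p^4 - 3*p^3 + 5*p^2 + 12*p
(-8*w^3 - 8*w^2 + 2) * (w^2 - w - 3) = -8*w^5 + 32*w^3 + 26*w^2 - 2*w - 6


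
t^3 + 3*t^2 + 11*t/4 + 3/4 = (t + 1/2)*(t + 1)*(t + 3/2)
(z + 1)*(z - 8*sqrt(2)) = z^2 - 8*sqrt(2)*z + z - 8*sqrt(2)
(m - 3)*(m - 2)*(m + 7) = m^3 + 2*m^2 - 29*m + 42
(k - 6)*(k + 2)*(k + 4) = k^3 - 28*k - 48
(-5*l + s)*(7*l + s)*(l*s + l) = -35*l^3*s - 35*l^3 + 2*l^2*s^2 + 2*l^2*s + l*s^3 + l*s^2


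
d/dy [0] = 0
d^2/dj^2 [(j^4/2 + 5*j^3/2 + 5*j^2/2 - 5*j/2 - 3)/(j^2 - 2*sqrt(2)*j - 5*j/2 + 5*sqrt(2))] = 2*((-4*j + 5 + 4*sqrt(2))^2*(j^4 + 5*j^3 + 5*j^2 - 5*j - 6) + (6*j^2 + 15*j + 5)*(2*j^2 - 4*sqrt(2)*j - 5*j + 10*sqrt(2))^2 + (2*j^2 - 4*sqrt(2)*j - 5*j + 10*sqrt(2))*(-2*j^4 - 10*j^3 - 10*j^2 + 10*j + (-4*j + 5 + 4*sqrt(2))*(4*j^3 + 15*j^2 + 10*j - 5) + 12))/(2*j^2 - 4*sqrt(2)*j - 5*j + 10*sqrt(2))^3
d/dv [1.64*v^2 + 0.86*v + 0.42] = 3.28*v + 0.86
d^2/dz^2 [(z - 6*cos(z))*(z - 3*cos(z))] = 9*z*cos(z) + 72*sin(z)^2 + 18*sin(z) - 34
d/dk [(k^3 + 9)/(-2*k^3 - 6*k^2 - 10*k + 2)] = (-3*k^2*(k^3 + 3*k^2 + 5*k - 1) + (k^3 + 9)*(3*k^2 + 6*k + 5))/(2*(k^3 + 3*k^2 + 5*k - 1)^2)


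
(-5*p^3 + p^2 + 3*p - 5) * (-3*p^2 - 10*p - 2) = 15*p^5 + 47*p^4 - 9*p^3 - 17*p^2 + 44*p + 10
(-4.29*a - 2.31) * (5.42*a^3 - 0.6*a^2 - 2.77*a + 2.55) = -23.2518*a^4 - 9.9462*a^3 + 13.2693*a^2 - 4.5408*a - 5.8905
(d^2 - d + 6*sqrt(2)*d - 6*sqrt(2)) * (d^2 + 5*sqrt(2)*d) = d^4 - d^3 + 11*sqrt(2)*d^3 - 11*sqrt(2)*d^2 + 60*d^2 - 60*d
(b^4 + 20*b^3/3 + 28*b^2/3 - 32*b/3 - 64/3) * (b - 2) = b^5 + 14*b^4/3 - 4*b^3 - 88*b^2/3 + 128/3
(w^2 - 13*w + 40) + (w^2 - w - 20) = 2*w^2 - 14*w + 20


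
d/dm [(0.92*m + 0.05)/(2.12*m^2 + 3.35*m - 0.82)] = (1.9504*m^2 + 3.082*m - (0.92*m + 0.05)*(4.24*m + 3.35) - 0.7544)/(2.12*m^2 + 3.35*m - 0.82)^2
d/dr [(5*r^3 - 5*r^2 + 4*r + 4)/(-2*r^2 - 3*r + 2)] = (-10*r^4 - 30*r^3 + 53*r^2 - 4*r + 20)/(4*r^4 + 12*r^3 + r^2 - 12*r + 4)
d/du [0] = 0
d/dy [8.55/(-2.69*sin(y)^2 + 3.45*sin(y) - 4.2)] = (45.999*sin(y) - 29.4975)*cos(y)/(2.69*sin(y)^2 - 3.45*sin(y) + 4.2)^2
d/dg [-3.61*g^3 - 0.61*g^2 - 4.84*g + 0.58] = -10.83*g^2 - 1.22*g - 4.84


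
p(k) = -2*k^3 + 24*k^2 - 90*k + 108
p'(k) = -6*k^2 + 48*k - 90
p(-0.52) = 161.57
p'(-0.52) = -116.58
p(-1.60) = 321.63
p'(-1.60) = -182.16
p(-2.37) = 482.73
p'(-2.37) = -237.46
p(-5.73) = 1787.95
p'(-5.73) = -562.04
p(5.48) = 6.40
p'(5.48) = -7.14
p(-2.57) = 531.77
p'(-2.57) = -252.99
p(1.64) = 16.13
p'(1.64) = -27.42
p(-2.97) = 639.40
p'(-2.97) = -285.49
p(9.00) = -216.00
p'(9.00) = -144.00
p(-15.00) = 13608.00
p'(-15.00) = -2160.00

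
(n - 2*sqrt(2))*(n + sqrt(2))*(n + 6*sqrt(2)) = n^3 + 5*sqrt(2)*n^2 - 16*n - 24*sqrt(2)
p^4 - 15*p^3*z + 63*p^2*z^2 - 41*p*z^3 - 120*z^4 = (p - 8*z)*(p - 5*z)*(p - 3*z)*(p + z)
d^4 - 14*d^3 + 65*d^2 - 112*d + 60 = (d - 6)*(d - 5)*(d - 2)*(d - 1)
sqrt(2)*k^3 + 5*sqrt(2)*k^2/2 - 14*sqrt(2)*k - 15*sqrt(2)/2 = (k - 3)*(k + 5)*(sqrt(2)*k + sqrt(2)/2)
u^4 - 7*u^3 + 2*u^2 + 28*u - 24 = (u - 6)*(u - 2)*(u - 1)*(u + 2)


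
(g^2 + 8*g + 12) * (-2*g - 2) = -2*g^3 - 18*g^2 - 40*g - 24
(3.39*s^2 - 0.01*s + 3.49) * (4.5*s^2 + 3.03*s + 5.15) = 15.255*s^4 + 10.2267*s^3 + 33.1332*s^2 + 10.5232*s + 17.9735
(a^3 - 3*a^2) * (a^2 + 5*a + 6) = a^5 + 2*a^4 - 9*a^3 - 18*a^2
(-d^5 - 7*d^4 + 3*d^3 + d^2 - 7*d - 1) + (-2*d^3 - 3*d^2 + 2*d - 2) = -d^5 - 7*d^4 + d^3 - 2*d^2 - 5*d - 3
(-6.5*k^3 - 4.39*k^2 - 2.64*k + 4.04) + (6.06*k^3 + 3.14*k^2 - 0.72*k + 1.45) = -0.44*k^3 - 1.25*k^2 - 3.36*k + 5.49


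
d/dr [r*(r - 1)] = 2*r - 1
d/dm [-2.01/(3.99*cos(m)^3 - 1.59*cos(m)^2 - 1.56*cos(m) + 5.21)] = (-24.0597*cos(m)^2 + 6.3918*cos(m) + 3.1356)*sin(m)/(3.99*cos(m)^3 - 1.59*cos(m)^2 - 1.56*cos(m) + 5.21)^2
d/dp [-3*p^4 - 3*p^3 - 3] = p^2*(-12*p - 9)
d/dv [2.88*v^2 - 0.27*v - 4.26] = 5.76*v - 0.27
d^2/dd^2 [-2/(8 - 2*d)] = 2/(d - 4)^3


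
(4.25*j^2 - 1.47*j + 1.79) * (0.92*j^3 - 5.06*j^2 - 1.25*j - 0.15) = 3.91*j^5 - 22.8574*j^4 + 3.7725*j^3 - 7.8574*j^2 - 2.017*j - 0.2685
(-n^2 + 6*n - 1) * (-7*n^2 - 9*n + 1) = 7*n^4 - 33*n^3 - 48*n^2 + 15*n - 1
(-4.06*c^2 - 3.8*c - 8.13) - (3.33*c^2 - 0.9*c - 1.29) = -7.39*c^2 - 2.9*c - 6.84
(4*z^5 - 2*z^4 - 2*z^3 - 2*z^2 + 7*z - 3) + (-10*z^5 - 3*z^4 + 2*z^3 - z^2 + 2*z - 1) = -6*z^5 - 5*z^4 - 3*z^2 + 9*z - 4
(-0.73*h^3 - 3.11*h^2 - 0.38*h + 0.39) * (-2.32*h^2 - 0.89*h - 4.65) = 1.6936*h^5 + 7.8649*h^4 + 7.044*h^3 + 13.8949*h^2 + 1.4199*h - 1.8135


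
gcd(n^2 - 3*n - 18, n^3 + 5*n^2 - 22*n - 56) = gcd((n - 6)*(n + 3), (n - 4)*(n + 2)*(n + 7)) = 1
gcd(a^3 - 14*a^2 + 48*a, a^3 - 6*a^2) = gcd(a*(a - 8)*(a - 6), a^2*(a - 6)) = a^2 - 6*a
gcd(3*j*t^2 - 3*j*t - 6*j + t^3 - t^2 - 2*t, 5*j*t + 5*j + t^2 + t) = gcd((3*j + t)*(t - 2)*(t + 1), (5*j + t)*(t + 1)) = t + 1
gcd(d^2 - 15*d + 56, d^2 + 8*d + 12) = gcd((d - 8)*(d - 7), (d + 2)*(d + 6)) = 1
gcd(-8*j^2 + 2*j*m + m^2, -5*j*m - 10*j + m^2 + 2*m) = 1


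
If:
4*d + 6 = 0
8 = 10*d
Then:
No Solution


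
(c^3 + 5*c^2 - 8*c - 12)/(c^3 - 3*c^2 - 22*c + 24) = (c^3 + 5*c^2 - 8*c - 12)/(c^3 - 3*c^2 - 22*c + 24)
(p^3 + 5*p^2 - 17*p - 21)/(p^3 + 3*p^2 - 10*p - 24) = (p^2 + 8*p + 7)/(p^2 + 6*p + 8)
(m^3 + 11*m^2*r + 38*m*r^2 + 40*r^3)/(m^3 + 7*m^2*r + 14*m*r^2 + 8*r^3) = (m + 5*r)/(m + r)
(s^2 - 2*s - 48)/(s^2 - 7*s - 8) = (s + 6)/(s + 1)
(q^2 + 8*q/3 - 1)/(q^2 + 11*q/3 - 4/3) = (q + 3)/(q + 4)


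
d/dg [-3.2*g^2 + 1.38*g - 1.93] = 1.38 - 6.4*g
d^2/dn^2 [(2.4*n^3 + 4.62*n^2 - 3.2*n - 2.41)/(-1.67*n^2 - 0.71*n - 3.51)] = (54.5213080000001*n^3 + 166.927578*n^2 - 272.808858*n - 155.610796)/(4.657463*n^6 + 5.940357*n^5 + 31.892658*n^4 + 25.328753*n^3 + 67.031874*n^2 + 26.241813*n + 43.243551)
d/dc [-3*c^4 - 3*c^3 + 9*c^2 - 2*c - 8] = -12*c^3 - 9*c^2 + 18*c - 2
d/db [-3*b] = -3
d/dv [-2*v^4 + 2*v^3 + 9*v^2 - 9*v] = -8*v^3 + 6*v^2 + 18*v - 9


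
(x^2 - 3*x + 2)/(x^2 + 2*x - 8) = (x - 1)/(x + 4)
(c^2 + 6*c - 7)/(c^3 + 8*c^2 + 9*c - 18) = (c + 7)/(c^2 + 9*c + 18)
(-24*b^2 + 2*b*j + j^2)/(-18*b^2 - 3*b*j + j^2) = (24*b^2 - 2*b*j - j^2)/(18*b^2 + 3*b*j - j^2)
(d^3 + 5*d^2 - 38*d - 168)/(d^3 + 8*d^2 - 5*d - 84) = (d - 6)/(d - 3)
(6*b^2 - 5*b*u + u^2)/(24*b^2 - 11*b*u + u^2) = (-2*b + u)/(-8*b + u)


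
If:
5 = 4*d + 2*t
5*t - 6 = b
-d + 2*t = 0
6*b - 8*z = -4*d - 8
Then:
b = -7/2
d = 1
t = 1/2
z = -9/8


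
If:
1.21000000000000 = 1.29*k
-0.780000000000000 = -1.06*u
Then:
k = 0.94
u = 0.74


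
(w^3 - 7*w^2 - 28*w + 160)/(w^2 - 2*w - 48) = (w^2 + w - 20)/(w + 6)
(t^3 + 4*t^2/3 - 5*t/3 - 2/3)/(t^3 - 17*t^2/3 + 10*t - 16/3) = (3*t^2 + 7*t + 2)/(3*t^2 - 14*t + 16)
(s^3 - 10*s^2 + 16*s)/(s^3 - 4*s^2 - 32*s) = (s - 2)/(s + 4)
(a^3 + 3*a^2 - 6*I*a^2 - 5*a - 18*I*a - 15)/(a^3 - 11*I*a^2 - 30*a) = (a^2 + a*(3 - I) - 3*I)/(a*(a - 6*I))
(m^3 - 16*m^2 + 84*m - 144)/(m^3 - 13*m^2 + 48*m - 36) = (m - 4)/(m - 1)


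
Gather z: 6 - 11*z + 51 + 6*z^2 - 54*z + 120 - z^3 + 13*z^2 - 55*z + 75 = -z^3 + 19*z^2 - 120*z + 252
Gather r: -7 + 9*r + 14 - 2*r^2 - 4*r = -2*r^2 + 5*r + 7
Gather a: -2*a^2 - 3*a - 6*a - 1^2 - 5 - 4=-2*a^2 - 9*a - 10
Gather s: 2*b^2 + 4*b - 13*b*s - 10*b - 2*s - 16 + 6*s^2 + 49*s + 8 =2*b^2 - 6*b + 6*s^2 + s*(47 - 13*b) - 8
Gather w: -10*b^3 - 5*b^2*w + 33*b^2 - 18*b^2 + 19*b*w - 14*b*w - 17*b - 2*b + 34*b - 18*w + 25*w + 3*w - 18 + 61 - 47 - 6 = -10*b^3 + 15*b^2 + 15*b + w*(-5*b^2 + 5*b + 10) - 10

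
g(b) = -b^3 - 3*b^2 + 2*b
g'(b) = -3*b^2 - 6*b + 2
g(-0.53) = -1.75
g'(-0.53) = 4.34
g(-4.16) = 11.75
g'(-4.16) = -24.96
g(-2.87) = -6.81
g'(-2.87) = -5.49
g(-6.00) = 96.00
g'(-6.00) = -70.00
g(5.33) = -225.99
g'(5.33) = -115.21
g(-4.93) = 37.05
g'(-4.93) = -41.33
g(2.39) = -26.01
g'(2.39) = -29.48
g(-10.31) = 756.40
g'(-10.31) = -255.03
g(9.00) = -954.00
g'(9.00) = -295.00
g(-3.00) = -6.00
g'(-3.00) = -7.00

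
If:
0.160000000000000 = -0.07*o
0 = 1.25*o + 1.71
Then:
No Solution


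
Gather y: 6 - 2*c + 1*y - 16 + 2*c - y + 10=0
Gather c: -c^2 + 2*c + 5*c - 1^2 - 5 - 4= -c^2 + 7*c - 10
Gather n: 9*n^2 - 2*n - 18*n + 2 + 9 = 9*n^2 - 20*n + 11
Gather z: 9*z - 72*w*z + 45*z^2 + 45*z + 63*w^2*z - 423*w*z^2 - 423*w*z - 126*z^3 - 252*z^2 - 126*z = -126*z^3 + z^2*(-423*w - 207) + z*(63*w^2 - 495*w - 72)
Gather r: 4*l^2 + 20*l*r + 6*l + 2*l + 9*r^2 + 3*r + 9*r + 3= 4*l^2 + 8*l + 9*r^2 + r*(20*l + 12) + 3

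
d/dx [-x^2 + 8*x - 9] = 8 - 2*x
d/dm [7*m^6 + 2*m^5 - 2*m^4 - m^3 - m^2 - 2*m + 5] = 42*m^5 + 10*m^4 - 8*m^3 - 3*m^2 - 2*m - 2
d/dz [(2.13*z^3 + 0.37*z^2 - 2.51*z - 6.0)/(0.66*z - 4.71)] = (2.8116*z^3 - 29.8527*z^2 - 3.4854*z + 15.7821)/(0.4356*z^2 - 6.2172*z + 22.1841)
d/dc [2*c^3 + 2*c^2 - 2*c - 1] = 6*c^2 + 4*c - 2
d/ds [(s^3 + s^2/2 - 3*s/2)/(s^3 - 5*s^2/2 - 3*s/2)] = 6*(-2*s^2 - 3)/(4*s^4 - 20*s^3 + 13*s^2 + 30*s + 9)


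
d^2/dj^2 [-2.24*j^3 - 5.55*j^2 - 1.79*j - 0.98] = -13.44*j - 11.1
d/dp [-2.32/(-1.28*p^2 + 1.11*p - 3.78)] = (2.5752 - 5.9392*p)/(1.28*p^2 - 1.11*p + 3.78)^2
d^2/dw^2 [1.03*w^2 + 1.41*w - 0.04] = 2.06000000000000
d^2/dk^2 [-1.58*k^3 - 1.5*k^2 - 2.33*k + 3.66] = -9.48*k - 3.0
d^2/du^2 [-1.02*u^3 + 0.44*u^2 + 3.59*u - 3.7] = 0.88 - 6.12*u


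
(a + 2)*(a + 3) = a^2 + 5*a + 6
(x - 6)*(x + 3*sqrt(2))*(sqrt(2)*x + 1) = sqrt(2)*x^3 - 6*sqrt(2)*x^2 + 7*x^2 - 42*x + 3*sqrt(2)*x - 18*sqrt(2)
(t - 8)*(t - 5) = t^2 - 13*t + 40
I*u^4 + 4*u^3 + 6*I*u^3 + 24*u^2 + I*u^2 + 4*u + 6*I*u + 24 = (u + 6)*(u - 4*I)*(u + I)*(I*u + 1)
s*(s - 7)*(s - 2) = s^3 - 9*s^2 + 14*s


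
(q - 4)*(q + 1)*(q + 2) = q^3 - q^2 - 10*q - 8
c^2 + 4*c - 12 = (c - 2)*(c + 6)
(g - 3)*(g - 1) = g^2 - 4*g + 3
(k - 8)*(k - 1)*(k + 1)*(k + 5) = k^4 - 3*k^3 - 41*k^2 + 3*k + 40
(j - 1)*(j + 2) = j^2 + j - 2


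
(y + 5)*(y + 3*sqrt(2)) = y^2 + 3*sqrt(2)*y + 5*y + 15*sqrt(2)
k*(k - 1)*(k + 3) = k^3 + 2*k^2 - 3*k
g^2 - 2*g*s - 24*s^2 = (g - 6*s)*(g + 4*s)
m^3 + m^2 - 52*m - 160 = (m - 8)*(m + 4)*(m + 5)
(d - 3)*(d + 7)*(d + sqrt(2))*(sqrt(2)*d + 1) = sqrt(2)*d^4 + 3*d^3 + 4*sqrt(2)*d^3 - 20*sqrt(2)*d^2 + 12*d^2 - 63*d + 4*sqrt(2)*d - 21*sqrt(2)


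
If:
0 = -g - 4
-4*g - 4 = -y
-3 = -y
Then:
No Solution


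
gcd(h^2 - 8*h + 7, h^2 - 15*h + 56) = h - 7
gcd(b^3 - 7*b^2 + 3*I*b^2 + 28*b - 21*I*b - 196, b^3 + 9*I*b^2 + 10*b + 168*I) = b^2 + 3*I*b + 28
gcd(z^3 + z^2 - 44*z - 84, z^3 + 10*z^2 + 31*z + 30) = z + 2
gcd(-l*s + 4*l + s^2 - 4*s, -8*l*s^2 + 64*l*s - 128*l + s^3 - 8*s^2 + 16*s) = s - 4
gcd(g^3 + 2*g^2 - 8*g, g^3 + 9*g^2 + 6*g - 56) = g^2 + 2*g - 8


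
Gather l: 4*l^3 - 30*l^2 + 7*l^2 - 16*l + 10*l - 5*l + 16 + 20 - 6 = 4*l^3 - 23*l^2 - 11*l + 30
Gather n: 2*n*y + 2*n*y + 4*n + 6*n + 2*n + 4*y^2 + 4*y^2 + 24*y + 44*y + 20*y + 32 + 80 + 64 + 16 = n*(4*y + 12) + 8*y^2 + 88*y + 192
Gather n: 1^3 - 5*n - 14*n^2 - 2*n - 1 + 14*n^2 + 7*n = 0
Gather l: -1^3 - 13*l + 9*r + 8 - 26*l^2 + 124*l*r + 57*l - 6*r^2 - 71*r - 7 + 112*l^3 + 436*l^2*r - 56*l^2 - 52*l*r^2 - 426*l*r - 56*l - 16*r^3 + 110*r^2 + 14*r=112*l^3 + l^2*(436*r - 82) + l*(-52*r^2 - 302*r - 12) - 16*r^3 + 104*r^2 - 48*r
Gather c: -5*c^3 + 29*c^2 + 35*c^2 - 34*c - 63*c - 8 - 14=-5*c^3 + 64*c^2 - 97*c - 22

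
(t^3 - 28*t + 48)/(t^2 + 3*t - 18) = (t^2 - 6*t + 8)/(t - 3)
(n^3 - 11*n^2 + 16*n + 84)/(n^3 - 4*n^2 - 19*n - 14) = (n - 6)/(n + 1)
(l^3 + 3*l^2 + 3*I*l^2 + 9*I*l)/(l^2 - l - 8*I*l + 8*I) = l*(l^2 + 3*l + 3*I*l + 9*I)/(l^2 - l - 8*I*l + 8*I)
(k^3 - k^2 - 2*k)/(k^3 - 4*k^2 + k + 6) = k/(k - 3)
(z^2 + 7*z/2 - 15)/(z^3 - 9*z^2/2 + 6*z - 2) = (2*z^2 + 7*z - 30)/(2*z^3 - 9*z^2 + 12*z - 4)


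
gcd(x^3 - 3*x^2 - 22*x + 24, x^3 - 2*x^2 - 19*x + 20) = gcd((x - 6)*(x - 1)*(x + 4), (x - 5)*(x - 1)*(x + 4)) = x^2 + 3*x - 4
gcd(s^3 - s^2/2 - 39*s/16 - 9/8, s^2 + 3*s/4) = s + 3/4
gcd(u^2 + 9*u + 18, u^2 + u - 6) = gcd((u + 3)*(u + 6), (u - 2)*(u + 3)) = u + 3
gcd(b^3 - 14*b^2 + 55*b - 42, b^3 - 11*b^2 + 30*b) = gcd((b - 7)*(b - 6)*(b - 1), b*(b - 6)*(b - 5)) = b - 6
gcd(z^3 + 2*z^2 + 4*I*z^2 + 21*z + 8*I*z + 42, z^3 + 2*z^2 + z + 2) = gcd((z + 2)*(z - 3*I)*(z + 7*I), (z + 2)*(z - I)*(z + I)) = z + 2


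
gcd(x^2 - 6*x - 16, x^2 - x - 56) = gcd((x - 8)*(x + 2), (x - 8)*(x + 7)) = x - 8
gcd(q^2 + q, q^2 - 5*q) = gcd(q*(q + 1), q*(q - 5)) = q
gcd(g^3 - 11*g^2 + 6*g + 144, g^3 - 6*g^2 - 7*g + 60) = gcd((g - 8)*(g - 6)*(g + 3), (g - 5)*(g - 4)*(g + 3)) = g + 3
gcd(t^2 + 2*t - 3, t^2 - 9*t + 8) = t - 1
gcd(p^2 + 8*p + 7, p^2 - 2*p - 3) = p + 1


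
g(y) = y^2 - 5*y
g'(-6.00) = -17.00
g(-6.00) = 66.00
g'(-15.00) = -35.00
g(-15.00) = 300.00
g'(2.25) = -0.50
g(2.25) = -6.19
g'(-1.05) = -7.10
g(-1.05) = 6.35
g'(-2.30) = -9.60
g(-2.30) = 16.79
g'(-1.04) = -7.08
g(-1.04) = 6.28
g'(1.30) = -2.40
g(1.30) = -4.81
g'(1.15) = -2.70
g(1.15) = -4.43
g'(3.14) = 1.28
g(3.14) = -5.84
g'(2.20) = -0.60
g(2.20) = -6.16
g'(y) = 2*y - 5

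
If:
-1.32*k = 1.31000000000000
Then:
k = -0.99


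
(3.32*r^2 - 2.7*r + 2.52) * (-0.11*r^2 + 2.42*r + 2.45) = -0.3652*r^4 + 8.3314*r^3 + 1.3228*r^2 - 0.516600000000001*r + 6.174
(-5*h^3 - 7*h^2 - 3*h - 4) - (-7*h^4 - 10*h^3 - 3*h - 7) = 7*h^4 + 5*h^3 - 7*h^2 + 3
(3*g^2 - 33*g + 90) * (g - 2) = 3*g^3 - 39*g^2 + 156*g - 180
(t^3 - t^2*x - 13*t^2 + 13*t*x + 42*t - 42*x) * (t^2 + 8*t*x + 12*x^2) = t^5 + 7*t^4*x - 13*t^4 + 4*t^3*x^2 - 91*t^3*x + 42*t^3 - 12*t^2*x^3 - 52*t^2*x^2 + 294*t^2*x + 156*t*x^3 + 168*t*x^2 - 504*x^3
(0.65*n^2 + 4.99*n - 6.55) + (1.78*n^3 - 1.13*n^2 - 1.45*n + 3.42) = 1.78*n^3 - 0.48*n^2 + 3.54*n - 3.13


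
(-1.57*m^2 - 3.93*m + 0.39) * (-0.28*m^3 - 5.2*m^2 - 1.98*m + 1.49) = 0.4396*m^5 + 9.2644*m^4 + 23.4354*m^3 + 3.4141*m^2 - 6.6279*m + 0.5811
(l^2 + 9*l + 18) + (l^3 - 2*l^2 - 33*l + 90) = l^3 - l^2 - 24*l + 108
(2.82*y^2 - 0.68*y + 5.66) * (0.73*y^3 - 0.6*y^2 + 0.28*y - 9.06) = 2.0586*y^5 - 2.1884*y^4 + 5.3294*y^3 - 29.1356*y^2 + 7.7456*y - 51.2796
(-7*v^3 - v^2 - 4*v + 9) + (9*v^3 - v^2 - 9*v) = 2*v^3 - 2*v^2 - 13*v + 9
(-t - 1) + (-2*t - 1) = -3*t - 2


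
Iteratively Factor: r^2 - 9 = (r - 3)*(r + 3)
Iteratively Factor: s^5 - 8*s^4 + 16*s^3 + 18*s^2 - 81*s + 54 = (s + 2)*(s^4 - 10*s^3 + 36*s^2 - 54*s + 27) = (s - 3)*(s + 2)*(s^3 - 7*s^2 + 15*s - 9) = (s - 3)*(s - 1)*(s + 2)*(s^2 - 6*s + 9) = (s - 3)^2*(s - 1)*(s + 2)*(s - 3)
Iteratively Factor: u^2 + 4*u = (u + 4)*(u)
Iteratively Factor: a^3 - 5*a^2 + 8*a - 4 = (a - 2)*(a^2 - 3*a + 2) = (a - 2)*(a - 1)*(a - 2)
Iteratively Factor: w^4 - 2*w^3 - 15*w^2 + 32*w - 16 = (w - 1)*(w^3 - w^2 - 16*w + 16) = (w - 1)^2*(w^2 - 16) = (w - 4)*(w - 1)^2*(w + 4)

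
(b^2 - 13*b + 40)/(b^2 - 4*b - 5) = (b - 8)/(b + 1)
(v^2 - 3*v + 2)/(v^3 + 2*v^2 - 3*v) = (v - 2)/(v*(v + 3))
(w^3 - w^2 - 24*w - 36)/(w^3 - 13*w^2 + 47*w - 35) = (w^3 - w^2 - 24*w - 36)/(w^3 - 13*w^2 + 47*w - 35)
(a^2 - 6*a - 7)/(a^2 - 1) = (a - 7)/(a - 1)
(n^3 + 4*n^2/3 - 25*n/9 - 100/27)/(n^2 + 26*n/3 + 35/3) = (n^2 - n/3 - 20/9)/(n + 7)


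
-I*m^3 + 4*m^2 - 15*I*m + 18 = (m - 3*I)*(m + 6*I)*(-I*m + 1)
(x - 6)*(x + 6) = x^2 - 36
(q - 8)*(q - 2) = q^2 - 10*q + 16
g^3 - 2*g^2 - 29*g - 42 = (g - 7)*(g + 2)*(g + 3)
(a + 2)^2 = a^2 + 4*a + 4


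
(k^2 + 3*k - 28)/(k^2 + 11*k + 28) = (k - 4)/(k + 4)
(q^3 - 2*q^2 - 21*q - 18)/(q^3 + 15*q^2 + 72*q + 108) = (q^2 - 5*q - 6)/(q^2 + 12*q + 36)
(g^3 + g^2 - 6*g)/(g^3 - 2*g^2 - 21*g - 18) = g*(g - 2)/(g^2 - 5*g - 6)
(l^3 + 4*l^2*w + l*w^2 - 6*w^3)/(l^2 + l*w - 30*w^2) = (l^3 + 4*l^2*w + l*w^2 - 6*w^3)/(l^2 + l*w - 30*w^2)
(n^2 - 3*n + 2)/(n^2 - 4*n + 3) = (n - 2)/(n - 3)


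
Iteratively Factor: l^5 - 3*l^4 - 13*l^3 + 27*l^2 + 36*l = (l + 3)*(l^4 - 6*l^3 + 5*l^2 + 12*l) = (l - 3)*(l + 3)*(l^3 - 3*l^2 - 4*l) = (l - 3)*(l + 1)*(l + 3)*(l^2 - 4*l) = l*(l - 3)*(l + 1)*(l + 3)*(l - 4)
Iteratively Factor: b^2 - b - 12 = (b + 3)*(b - 4)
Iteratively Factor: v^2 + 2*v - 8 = (v + 4)*(v - 2)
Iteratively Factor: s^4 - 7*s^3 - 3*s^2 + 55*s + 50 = (s + 2)*(s^3 - 9*s^2 + 15*s + 25) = (s + 1)*(s + 2)*(s^2 - 10*s + 25) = (s - 5)*(s + 1)*(s + 2)*(s - 5)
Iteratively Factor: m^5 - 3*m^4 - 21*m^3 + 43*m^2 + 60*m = (m - 5)*(m^4 + 2*m^3 - 11*m^2 - 12*m) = (m - 5)*(m + 1)*(m^3 + m^2 - 12*m) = m*(m - 5)*(m + 1)*(m^2 + m - 12) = m*(m - 5)*(m + 1)*(m + 4)*(m - 3)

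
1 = 1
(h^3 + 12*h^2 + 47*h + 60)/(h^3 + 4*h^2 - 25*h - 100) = (h + 3)/(h - 5)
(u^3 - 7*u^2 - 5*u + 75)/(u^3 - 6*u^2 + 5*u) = (u^2 - 2*u - 15)/(u*(u - 1))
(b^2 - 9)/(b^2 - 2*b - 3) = (b + 3)/(b + 1)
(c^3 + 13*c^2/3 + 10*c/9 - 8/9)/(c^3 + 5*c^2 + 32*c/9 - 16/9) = (3*c + 2)/(3*c + 4)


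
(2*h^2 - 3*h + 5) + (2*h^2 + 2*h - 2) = 4*h^2 - h + 3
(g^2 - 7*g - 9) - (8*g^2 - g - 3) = -7*g^2 - 6*g - 6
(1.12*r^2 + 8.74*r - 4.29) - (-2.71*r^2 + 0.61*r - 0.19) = 3.83*r^2 + 8.13*r - 4.1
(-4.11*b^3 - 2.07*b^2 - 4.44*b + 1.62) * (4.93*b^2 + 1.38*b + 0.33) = -20.2623*b^5 - 15.8769*b^4 - 26.1021*b^3 + 1.1763*b^2 + 0.7704*b + 0.5346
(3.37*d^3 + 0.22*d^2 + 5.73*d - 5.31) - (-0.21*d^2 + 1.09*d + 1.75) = 3.37*d^3 + 0.43*d^2 + 4.64*d - 7.06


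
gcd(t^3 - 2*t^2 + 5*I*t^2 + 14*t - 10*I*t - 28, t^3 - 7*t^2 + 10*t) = t - 2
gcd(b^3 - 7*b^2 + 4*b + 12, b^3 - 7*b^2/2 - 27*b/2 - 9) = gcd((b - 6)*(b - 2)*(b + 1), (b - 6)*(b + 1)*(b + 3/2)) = b^2 - 5*b - 6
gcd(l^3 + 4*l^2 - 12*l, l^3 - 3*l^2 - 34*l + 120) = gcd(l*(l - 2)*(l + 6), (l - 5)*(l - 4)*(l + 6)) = l + 6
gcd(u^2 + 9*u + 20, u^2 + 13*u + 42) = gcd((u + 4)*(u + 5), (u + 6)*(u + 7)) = 1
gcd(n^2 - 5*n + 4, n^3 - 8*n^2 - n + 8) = n - 1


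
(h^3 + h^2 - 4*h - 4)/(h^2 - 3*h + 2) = (h^2 + 3*h + 2)/(h - 1)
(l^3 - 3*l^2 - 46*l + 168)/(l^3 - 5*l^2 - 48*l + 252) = (l - 4)/(l - 6)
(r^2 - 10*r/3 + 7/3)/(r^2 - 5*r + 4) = (r - 7/3)/(r - 4)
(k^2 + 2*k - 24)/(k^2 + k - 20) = (k + 6)/(k + 5)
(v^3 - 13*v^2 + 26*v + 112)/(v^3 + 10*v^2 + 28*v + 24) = (v^2 - 15*v + 56)/(v^2 + 8*v + 12)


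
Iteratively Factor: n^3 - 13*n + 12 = (n - 1)*(n^2 + n - 12) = (n - 3)*(n - 1)*(n + 4)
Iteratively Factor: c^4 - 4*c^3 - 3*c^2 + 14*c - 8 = (c - 4)*(c^3 - 3*c + 2) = (c - 4)*(c - 1)*(c^2 + c - 2) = (c - 4)*(c - 1)^2*(c + 2)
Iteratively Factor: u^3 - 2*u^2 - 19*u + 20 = (u - 1)*(u^2 - u - 20) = (u - 1)*(u + 4)*(u - 5)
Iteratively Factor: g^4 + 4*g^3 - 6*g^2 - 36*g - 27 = (g + 1)*(g^3 + 3*g^2 - 9*g - 27) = (g - 3)*(g + 1)*(g^2 + 6*g + 9) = (g - 3)*(g + 1)*(g + 3)*(g + 3)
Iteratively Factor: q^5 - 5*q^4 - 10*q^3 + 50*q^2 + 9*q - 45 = (q - 1)*(q^4 - 4*q^3 - 14*q^2 + 36*q + 45) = (q - 1)*(q + 1)*(q^3 - 5*q^2 - 9*q + 45) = (q - 3)*(q - 1)*(q + 1)*(q^2 - 2*q - 15) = (q - 3)*(q - 1)*(q + 1)*(q + 3)*(q - 5)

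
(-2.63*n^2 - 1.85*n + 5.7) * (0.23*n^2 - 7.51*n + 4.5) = -0.6049*n^4 + 19.3258*n^3 + 3.3695*n^2 - 51.132*n + 25.65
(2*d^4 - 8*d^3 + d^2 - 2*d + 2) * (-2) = -4*d^4 + 16*d^3 - 2*d^2 + 4*d - 4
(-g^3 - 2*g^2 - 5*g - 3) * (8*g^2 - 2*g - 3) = -8*g^5 - 14*g^4 - 33*g^3 - 8*g^2 + 21*g + 9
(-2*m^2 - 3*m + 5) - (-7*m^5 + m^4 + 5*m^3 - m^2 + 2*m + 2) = 7*m^5 - m^4 - 5*m^3 - m^2 - 5*m + 3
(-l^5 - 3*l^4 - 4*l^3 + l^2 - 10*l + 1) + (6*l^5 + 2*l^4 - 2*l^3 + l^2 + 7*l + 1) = 5*l^5 - l^4 - 6*l^3 + 2*l^2 - 3*l + 2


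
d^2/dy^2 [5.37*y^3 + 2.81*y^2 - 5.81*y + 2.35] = 32.22*y + 5.62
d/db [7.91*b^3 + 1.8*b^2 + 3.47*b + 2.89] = 23.73*b^2 + 3.6*b + 3.47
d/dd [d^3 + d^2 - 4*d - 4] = 3*d^2 + 2*d - 4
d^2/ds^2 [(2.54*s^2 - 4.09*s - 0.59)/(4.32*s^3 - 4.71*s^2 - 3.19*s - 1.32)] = (94.804992*s^6 - 457.975296*s^5 + 577.209888*s^4 + 24.3355380000003*s^3 - 404.371602*s^2 + 79.195446*s + 38.624234)/(80.621568*s^9 - 263.699712*s^8 + 108.906768*s^7 + 211.055193*s^6 + 80.730243*s^5 - 122.493393*s^4 - 128.877463*s^3 - 64.917468*s^2 - 16.674768*s - 2.299968)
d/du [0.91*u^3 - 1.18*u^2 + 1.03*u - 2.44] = 2.73*u^2 - 2.36*u + 1.03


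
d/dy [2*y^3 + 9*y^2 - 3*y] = 6*y^2 + 18*y - 3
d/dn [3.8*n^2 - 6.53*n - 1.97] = 7.6*n - 6.53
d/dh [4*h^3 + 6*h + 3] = 12*h^2 + 6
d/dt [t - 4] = 1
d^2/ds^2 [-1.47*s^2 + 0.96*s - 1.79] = -2.94000000000000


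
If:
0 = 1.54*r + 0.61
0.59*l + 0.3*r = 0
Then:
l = 0.20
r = -0.40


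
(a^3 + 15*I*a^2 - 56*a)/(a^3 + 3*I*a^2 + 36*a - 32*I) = a*(a + 7*I)/(a^2 - 5*I*a - 4)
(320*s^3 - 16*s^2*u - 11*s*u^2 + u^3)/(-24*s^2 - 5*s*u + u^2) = (-40*s^2 - 3*s*u + u^2)/(3*s + u)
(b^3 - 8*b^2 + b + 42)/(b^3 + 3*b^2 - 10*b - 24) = (b - 7)/(b + 4)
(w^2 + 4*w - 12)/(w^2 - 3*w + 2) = (w + 6)/(w - 1)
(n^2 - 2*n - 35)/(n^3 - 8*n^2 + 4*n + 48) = (n^2 - 2*n - 35)/(n^3 - 8*n^2 + 4*n + 48)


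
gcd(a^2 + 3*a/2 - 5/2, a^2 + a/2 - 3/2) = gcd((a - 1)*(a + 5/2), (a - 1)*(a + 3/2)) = a - 1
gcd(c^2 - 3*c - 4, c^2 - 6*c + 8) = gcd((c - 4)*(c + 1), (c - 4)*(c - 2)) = c - 4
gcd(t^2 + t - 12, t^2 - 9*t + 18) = t - 3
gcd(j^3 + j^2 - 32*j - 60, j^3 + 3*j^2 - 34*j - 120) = j^2 - j - 30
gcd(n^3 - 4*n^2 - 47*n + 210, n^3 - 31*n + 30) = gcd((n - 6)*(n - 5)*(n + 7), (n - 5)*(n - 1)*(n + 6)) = n - 5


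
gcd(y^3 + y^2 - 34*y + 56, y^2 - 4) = y - 2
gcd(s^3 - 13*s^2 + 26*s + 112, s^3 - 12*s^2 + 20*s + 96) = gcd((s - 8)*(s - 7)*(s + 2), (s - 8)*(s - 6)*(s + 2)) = s^2 - 6*s - 16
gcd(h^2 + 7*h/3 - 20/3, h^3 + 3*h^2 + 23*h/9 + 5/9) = 1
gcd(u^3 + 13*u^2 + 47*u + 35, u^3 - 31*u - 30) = u^2 + 6*u + 5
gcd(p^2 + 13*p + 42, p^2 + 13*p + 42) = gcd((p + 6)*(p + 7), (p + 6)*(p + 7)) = p^2 + 13*p + 42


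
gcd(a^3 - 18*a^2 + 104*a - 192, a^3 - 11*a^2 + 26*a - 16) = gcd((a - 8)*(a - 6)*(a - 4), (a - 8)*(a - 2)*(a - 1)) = a - 8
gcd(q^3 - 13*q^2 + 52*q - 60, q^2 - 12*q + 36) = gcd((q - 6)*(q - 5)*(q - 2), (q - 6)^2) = q - 6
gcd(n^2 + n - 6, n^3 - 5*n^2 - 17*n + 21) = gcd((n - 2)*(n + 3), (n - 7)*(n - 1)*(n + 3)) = n + 3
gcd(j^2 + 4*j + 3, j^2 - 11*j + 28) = 1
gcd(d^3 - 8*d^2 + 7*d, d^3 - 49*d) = d^2 - 7*d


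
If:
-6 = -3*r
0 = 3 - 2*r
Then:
No Solution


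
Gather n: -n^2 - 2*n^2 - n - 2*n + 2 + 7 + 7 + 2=-3*n^2 - 3*n + 18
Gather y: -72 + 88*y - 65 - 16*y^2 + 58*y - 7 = -16*y^2 + 146*y - 144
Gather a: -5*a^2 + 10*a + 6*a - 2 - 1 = -5*a^2 + 16*a - 3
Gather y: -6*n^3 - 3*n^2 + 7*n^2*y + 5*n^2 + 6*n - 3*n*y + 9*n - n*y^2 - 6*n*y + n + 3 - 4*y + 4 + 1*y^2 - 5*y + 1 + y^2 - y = -6*n^3 + 2*n^2 + 16*n + y^2*(2 - n) + y*(7*n^2 - 9*n - 10) + 8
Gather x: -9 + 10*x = 10*x - 9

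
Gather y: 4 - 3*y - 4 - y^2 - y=-y^2 - 4*y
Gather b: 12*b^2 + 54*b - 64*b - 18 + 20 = 12*b^2 - 10*b + 2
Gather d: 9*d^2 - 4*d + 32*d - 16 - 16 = 9*d^2 + 28*d - 32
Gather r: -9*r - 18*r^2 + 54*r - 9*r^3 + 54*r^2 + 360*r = -9*r^3 + 36*r^2 + 405*r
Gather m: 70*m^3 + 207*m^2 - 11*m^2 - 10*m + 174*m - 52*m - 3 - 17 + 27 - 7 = 70*m^3 + 196*m^2 + 112*m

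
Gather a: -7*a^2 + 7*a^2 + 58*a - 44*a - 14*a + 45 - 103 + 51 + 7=0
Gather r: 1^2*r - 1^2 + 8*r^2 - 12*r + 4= 8*r^2 - 11*r + 3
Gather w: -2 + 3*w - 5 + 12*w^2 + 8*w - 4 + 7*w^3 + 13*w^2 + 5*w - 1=7*w^3 + 25*w^2 + 16*w - 12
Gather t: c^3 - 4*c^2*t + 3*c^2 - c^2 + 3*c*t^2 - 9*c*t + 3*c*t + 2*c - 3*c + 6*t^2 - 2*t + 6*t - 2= c^3 + 2*c^2 - c + t^2*(3*c + 6) + t*(-4*c^2 - 6*c + 4) - 2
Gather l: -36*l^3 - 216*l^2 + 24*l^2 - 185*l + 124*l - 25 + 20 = -36*l^3 - 192*l^2 - 61*l - 5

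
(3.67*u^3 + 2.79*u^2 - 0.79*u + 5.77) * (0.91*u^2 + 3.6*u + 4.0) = 3.3397*u^5 + 15.7509*u^4 + 24.0051*u^3 + 13.5667*u^2 + 17.612*u + 23.08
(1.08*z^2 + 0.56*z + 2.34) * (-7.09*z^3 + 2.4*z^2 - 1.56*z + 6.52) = -7.6572*z^5 - 1.3784*z^4 - 16.9314*z^3 + 11.784*z^2 + 0.000800000000000356*z + 15.2568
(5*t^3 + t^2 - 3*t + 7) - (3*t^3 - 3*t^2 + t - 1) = 2*t^3 + 4*t^2 - 4*t + 8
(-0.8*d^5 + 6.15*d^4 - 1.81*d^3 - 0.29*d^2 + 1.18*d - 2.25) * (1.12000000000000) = -0.896*d^5 + 6.888*d^4 - 2.0272*d^3 - 0.3248*d^2 + 1.3216*d - 2.52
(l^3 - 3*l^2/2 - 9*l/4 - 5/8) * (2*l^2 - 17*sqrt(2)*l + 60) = 2*l^5 - 17*sqrt(2)*l^4 - 3*l^4 + 51*sqrt(2)*l^3/2 + 111*l^3/2 - 365*l^2/4 + 153*sqrt(2)*l^2/4 - 135*l + 85*sqrt(2)*l/8 - 75/2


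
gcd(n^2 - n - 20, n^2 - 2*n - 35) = 1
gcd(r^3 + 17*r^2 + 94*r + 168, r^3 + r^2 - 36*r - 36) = r + 6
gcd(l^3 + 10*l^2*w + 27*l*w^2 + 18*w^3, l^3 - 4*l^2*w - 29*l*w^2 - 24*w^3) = l^2 + 4*l*w + 3*w^2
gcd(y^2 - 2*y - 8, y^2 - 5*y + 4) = y - 4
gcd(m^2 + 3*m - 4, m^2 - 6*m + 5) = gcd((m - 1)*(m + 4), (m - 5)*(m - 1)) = m - 1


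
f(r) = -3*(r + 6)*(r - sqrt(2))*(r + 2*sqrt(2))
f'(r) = -3*(r + 6)*(r - sqrt(2)) - 3*(r + 6)*(r + 2*sqrt(2)) - 3*(r - sqrt(2))*(r + 2*sqrt(2)) = -9*r^2 - 36*r - 6*sqrt(2)*r - 18*sqrt(2) + 12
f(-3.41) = -21.80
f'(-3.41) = 33.59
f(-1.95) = 35.91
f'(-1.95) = 39.07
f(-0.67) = 71.93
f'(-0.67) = 12.31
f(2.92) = -231.63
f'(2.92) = -220.09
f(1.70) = -29.90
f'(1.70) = -115.09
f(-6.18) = 13.74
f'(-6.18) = -82.27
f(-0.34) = 74.12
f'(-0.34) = 0.63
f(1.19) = 19.43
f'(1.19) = -79.14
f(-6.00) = 0.00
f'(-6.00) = -70.54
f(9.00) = -4037.76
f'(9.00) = -1142.82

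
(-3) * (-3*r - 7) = 9*r + 21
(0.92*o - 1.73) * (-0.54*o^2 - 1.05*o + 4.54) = -0.4968*o^3 - 0.0318000000000001*o^2 + 5.9933*o - 7.8542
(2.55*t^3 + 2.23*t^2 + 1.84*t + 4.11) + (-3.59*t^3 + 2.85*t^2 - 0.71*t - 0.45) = -1.04*t^3 + 5.08*t^2 + 1.13*t + 3.66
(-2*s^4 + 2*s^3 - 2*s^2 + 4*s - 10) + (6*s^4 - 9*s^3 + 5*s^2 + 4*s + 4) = 4*s^4 - 7*s^3 + 3*s^2 + 8*s - 6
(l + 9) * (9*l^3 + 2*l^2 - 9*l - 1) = 9*l^4 + 83*l^3 + 9*l^2 - 82*l - 9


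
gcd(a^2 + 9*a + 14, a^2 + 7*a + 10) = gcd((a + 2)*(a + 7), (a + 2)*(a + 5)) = a + 2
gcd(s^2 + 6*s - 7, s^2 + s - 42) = s + 7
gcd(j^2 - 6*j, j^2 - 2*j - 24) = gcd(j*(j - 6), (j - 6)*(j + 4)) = j - 6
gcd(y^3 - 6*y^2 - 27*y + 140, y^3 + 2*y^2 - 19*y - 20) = y^2 + y - 20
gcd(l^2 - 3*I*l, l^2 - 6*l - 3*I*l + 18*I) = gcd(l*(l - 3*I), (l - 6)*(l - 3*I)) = l - 3*I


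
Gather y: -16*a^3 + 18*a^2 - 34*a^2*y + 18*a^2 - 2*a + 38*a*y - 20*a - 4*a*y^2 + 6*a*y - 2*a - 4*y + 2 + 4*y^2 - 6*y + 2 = -16*a^3 + 36*a^2 - 24*a + y^2*(4 - 4*a) + y*(-34*a^2 + 44*a - 10) + 4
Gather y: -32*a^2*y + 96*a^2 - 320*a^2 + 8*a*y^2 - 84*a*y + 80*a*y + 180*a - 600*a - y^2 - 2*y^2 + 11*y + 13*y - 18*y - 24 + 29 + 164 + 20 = -224*a^2 - 420*a + y^2*(8*a - 3) + y*(-32*a^2 - 4*a + 6) + 189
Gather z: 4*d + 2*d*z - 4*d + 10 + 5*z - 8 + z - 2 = z*(2*d + 6)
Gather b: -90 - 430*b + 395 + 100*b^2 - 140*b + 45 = 100*b^2 - 570*b + 350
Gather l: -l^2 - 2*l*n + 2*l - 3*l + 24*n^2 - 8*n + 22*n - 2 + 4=-l^2 + l*(-2*n - 1) + 24*n^2 + 14*n + 2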